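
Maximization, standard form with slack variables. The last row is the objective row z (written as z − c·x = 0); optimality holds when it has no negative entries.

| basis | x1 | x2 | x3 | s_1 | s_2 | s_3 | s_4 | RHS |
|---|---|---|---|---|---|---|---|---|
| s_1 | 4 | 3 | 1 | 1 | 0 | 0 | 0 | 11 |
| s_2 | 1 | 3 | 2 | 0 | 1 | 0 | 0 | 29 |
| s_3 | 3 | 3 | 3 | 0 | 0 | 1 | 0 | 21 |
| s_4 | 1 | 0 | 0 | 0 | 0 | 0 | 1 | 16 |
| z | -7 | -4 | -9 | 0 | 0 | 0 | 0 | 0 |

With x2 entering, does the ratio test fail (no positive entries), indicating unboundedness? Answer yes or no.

no

Column x2 has positive entries in row(s) 1, 2, 3, so the ratio test bounds it — not unbounded.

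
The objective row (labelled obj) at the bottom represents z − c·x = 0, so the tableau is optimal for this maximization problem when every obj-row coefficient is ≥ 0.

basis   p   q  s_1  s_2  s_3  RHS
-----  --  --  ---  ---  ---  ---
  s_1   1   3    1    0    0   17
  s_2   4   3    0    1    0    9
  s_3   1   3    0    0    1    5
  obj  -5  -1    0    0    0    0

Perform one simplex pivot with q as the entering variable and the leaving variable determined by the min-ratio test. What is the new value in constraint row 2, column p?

Ratio test on column q — row 1: 17/3 = 17/3; row 2: 9/3 = 3; row 3: 5/3 = 5/3. Minimum is 5/3 at row 3 (s_3 leaves); pivot element 3.
Divide row 3 by 3; eliminate column q from the other rows.
Row 2 update in column p: 4 − 3·(1/3) = 3.

3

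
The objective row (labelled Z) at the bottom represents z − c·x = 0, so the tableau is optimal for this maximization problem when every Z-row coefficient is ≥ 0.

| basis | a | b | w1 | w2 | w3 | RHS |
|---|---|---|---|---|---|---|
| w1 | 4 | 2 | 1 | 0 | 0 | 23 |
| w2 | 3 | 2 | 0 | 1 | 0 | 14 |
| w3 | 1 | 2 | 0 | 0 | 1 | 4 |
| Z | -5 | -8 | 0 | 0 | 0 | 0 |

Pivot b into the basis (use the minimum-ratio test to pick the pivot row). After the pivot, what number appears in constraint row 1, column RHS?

19

Ratio test on column b — row 1: 23/2 = 23/2; row 2: 14/2 = 7; row 3: 4/2 = 2. Minimum is 2 at row 3 (w3 leaves); pivot element 2.
Divide row 3 by 2; eliminate column b from the other rows.
Row 1 update in column RHS: 23 − 2·2 = 19.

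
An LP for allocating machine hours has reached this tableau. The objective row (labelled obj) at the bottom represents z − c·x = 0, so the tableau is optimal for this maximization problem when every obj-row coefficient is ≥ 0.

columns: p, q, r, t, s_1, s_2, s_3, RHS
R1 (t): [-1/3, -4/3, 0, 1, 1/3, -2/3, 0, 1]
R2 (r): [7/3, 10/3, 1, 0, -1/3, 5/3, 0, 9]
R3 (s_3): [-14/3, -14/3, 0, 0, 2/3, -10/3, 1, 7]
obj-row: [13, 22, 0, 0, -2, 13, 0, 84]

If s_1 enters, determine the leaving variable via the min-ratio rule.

t

Column s_1 entries and ratios — t: 1/(1/3) = 3; r: -1/3 ≤ 0, skip; s_3: 7/(2/3) = 21/2.
Smallest ratio is 3 in the row of t, so t leaves.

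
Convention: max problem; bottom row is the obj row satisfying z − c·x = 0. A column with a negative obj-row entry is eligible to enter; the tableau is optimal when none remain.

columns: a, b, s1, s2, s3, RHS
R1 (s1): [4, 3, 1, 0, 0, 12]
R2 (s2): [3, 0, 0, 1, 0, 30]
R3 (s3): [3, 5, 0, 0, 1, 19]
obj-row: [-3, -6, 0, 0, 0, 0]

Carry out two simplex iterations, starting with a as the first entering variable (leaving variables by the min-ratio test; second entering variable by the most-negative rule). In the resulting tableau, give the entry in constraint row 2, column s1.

-15/11

Ratio test on column a — row 1: 12/4 = 3; row 2: 30/3 = 10; row 3: 19/3 = 19/3. Minimum is 3 at row 1 (s1 leaves); pivot element 4.
Divide row 1 by 4; eliminate column a from the other rows.
Second iteration: most negative obj-row entry is -15/4 in column b, so b enters.
Ratio test on column b — row 1: 3/(3/4) = 4; row 2: entry -9/4 ≤ 0; row 3: 10/(11/4) = 40/11. Minimum is 40/11 at row 3 (s3 leaves); pivot element 11/4.
Divide row 3 by 11/4; eliminate column b from the other rows.
After both pivots, the entry at constraint row 2, column s1 is -15/11.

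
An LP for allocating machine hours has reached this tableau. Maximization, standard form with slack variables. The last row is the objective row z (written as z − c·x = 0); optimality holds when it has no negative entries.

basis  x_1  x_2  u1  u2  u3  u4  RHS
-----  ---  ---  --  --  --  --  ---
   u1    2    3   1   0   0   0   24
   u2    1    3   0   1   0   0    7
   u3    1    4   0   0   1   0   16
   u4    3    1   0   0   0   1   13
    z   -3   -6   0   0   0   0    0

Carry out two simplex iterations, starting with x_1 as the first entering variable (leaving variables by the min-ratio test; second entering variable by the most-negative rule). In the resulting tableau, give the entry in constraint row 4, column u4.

Ratio test on column x_1 — row 1: 24/2 = 12; row 2: 7/1 = 7; row 3: 16/1 = 16; row 4: 13/3 = 13/3. Minimum is 13/3 at row 4 (u4 leaves); pivot element 3.
Divide row 4 by 3; eliminate column x_1 from the other rows.
Second iteration: most negative z-row entry is -5 in column x_2, so x_2 enters.
Ratio test on column x_2 — row 1: (46/3)/(7/3) = 46/7; row 2: (8/3)/(8/3) = 1; row 3: (35/3)/(11/3) = 35/11; row 4: (13/3)/(1/3) = 13. Minimum is 1 at row 2 (u2 leaves); pivot element 8/3.
Divide row 2 by 8/3; eliminate column x_2 from the other rows.
After both pivots, the entry at constraint row 4, column u4 is 3/8.

3/8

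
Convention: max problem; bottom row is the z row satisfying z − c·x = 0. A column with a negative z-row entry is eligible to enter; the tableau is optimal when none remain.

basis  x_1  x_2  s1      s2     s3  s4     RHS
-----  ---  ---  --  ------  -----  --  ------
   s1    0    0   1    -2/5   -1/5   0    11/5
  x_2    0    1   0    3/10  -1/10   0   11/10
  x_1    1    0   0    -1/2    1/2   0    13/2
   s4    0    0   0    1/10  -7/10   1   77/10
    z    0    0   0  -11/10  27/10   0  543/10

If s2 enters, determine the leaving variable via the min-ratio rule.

x_2

Column s2 entries and ratios — s1: -2/5 ≤ 0, skip; x_2: (11/10)/(3/10) = 11/3; x_1: -1/2 ≤ 0, skip; s4: (77/10)/(1/10) = 77.
Smallest ratio is 11/3 in the row of x_2, so x_2 leaves.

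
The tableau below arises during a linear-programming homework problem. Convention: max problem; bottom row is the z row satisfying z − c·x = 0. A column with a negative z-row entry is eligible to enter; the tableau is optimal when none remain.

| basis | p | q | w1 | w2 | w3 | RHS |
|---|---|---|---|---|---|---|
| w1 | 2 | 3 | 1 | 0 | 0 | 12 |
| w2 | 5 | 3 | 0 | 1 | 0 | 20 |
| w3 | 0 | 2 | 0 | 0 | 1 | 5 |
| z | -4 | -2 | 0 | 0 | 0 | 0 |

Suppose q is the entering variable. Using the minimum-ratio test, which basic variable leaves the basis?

w3

Column q entries and ratios — w1: 12/3 = 4; w2: 20/3 = 20/3; w3: 5/2 = 5/2.
Smallest ratio is 5/2 in the row of w3, so w3 leaves.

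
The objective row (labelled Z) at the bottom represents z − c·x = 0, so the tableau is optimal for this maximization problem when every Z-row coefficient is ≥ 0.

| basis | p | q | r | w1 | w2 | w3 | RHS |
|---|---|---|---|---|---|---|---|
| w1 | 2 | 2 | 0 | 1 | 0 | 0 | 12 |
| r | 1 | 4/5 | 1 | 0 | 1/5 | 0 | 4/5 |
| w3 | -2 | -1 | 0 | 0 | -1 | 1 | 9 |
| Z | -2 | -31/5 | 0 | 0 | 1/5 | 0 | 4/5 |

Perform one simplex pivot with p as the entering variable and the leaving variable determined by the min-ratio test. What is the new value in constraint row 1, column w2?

Ratio test on column p — row 1: 12/2 = 6; row 2: (4/5)/1 = 4/5; row 3: entry -2 ≤ 0. Minimum is 4/5 at row 2 (r leaves); pivot element 1.
Divide row 2 by 1; eliminate column p from the other rows.
Row 1 update in column w2: 0 − 2·(1/5) = -2/5.

-2/5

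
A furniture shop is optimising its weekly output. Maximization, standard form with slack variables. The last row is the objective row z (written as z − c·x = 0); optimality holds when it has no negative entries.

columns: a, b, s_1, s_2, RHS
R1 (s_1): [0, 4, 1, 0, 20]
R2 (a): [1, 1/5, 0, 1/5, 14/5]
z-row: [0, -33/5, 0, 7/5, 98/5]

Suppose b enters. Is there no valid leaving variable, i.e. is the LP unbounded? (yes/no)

Column b has positive entries in row(s) 1, 2, so the ratio test bounds it — not unbounded.

no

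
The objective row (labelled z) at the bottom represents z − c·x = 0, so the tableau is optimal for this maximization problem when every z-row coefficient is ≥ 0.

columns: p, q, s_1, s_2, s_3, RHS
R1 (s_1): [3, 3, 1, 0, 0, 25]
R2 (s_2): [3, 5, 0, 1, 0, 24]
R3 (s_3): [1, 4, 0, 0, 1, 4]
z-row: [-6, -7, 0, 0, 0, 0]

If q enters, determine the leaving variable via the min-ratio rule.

Column q entries and ratios — s_1: 25/3 = 25/3; s_2: 24/5 = 24/5; s_3: 4/4 = 1.
Smallest ratio is 1 in the row of s_3, so s_3 leaves.

s_3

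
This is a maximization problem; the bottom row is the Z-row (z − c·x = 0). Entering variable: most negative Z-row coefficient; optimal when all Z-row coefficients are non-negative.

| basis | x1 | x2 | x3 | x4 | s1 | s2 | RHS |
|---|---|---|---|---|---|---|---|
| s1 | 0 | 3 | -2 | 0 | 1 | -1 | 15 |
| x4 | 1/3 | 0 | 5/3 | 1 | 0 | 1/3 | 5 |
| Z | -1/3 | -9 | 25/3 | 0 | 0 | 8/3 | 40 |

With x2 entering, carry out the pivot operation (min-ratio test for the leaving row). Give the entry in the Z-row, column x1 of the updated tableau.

-1/3

Ratio test on column x2 — row 1: 15/3 = 5; row 2: entry 0 ≤ 0. Minimum is 5 at row 1 (s1 leaves); pivot element 3.
Divide row 1 by 3; eliminate column x2 from the other rows.
Z-row update in column x1: -1/3 − (-9)·0 = -1/3.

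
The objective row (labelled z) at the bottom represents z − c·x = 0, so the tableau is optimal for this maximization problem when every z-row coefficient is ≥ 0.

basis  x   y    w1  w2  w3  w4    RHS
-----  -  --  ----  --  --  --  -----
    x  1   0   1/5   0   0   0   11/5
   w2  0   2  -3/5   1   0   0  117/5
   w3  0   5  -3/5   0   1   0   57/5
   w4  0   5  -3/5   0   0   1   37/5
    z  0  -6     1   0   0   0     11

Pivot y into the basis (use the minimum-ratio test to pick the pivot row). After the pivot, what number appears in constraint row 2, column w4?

Ratio test on column y — row 1: entry 0 ≤ 0; row 2: (117/5)/2 = 117/10; row 3: (57/5)/5 = 57/25; row 4: (37/5)/5 = 37/25. Minimum is 37/25 at row 4 (w4 leaves); pivot element 5.
Divide row 4 by 5; eliminate column y from the other rows.
Row 2 update in column w4: 0 − 2·(1/5) = -2/5.

-2/5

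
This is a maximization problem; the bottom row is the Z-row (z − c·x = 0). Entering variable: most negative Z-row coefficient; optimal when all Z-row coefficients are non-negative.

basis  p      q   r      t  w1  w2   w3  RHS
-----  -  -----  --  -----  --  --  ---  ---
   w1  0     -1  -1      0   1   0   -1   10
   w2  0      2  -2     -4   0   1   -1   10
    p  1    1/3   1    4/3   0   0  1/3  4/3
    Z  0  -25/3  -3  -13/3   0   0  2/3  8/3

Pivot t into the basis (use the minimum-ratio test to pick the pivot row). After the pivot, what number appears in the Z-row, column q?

Ratio test on column t — row 1: entry 0 ≤ 0; row 2: entry -4 ≤ 0; row 3: (4/3)/(4/3) = 1. Minimum is 1 at row 3 (p leaves); pivot element 4/3.
Divide row 3 by 4/3; eliminate column t from the other rows.
Z-row update in column q: -25/3 − (-13/3)·(1/4) = -29/4.

-29/4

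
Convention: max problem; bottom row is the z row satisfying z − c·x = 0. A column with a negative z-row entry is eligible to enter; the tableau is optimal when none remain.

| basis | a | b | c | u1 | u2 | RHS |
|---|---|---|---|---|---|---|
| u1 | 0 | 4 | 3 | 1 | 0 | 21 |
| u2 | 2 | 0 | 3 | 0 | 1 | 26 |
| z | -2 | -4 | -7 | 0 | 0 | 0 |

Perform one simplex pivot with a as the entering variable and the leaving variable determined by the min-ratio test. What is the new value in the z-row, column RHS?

26

Ratio test on column a — row 1: entry 0 ≤ 0; row 2: 26/2 = 13. Minimum is 13 at row 2 (u2 leaves); pivot element 2.
Divide row 2 by 2; eliminate column a from the other rows.
z-row update in column RHS: 0 − (-2)·13 = 26.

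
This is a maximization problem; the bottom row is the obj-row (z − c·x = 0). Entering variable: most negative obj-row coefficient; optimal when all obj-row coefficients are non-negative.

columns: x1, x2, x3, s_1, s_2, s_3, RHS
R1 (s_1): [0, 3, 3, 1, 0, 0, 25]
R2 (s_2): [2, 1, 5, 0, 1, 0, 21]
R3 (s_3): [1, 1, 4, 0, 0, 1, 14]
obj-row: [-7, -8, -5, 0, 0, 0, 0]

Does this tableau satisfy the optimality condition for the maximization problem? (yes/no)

no

The obj-row has a negative entry -8 in column x2, so it is not optimal.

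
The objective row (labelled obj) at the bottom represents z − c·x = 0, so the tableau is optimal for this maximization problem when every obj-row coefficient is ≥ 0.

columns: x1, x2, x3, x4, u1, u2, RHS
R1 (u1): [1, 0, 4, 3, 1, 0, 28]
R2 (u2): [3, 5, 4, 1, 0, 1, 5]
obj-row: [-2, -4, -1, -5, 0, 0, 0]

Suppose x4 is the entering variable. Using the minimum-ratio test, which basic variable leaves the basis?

Column x4 entries and ratios — u1: 28/3 = 28/3; u2: 5/1 = 5.
Smallest ratio is 5 in the row of u2, so u2 leaves.

u2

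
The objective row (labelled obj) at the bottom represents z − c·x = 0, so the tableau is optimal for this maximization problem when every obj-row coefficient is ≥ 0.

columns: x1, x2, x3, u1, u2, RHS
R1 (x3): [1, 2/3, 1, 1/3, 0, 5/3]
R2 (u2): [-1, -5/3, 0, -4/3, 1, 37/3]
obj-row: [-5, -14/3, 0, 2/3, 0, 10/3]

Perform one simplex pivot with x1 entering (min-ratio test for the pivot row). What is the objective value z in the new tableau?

Ratio test on column x1 — row 1: (5/3)/1 = 5/3; row 2: entry -1 ≤ 0. Minimum is 5/3 at row 1 (x3 leaves); pivot element 1.
Pivot on row 1; the obj-row RHS becomes 10/3 − (-5)·(5/3) = 35/3.

35/3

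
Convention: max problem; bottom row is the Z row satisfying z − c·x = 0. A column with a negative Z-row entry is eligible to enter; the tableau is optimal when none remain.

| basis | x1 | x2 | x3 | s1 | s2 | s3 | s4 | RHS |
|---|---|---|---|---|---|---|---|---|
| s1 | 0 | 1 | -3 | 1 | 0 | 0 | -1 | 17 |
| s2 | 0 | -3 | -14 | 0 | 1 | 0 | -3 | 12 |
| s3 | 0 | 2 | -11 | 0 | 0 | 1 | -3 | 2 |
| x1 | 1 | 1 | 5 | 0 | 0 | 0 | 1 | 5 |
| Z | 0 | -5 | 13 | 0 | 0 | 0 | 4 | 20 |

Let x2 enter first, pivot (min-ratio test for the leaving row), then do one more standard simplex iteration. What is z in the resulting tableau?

Ratio test on column x2 — row 1: 17/1 = 17; row 2: entry -3 ≤ 0; row 3: 2/2 = 1; row 4: 5/1 = 5. Minimum is 1 at row 3 (s3 leaves); pivot element 2.
Pivot on row 3; the Z-row RHS becomes 20 − (-5)·1 = 25.
Next entering variable (most negative Z-row entry -29/2): x3.
Ratio test on column x3 — row 1: 16/(5/2) = 32/5; row 2: entry -61/2 ≤ 0; row 3: entry -11/2 ≤ 0; row 4: 4/(21/2) = 8/21. Minimum is 8/21 at row 4 (x1 leaves); pivot element 21/2.
After the second pivot the Z-row RHS is 25 − (-29/2)·(8/21) = 641/21.

641/21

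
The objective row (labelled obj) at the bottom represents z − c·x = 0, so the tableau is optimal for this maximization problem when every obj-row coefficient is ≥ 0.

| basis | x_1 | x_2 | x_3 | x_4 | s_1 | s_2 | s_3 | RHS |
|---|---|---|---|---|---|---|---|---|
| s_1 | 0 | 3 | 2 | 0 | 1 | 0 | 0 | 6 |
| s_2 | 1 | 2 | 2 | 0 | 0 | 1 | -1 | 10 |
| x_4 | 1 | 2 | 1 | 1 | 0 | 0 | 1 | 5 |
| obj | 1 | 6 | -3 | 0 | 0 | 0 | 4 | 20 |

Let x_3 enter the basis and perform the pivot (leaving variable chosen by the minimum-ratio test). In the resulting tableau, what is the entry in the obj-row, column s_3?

4

Ratio test on column x_3 — row 1: 6/2 = 3; row 2: 10/2 = 5; row 3: 5/1 = 5. Minimum is 3 at row 1 (s_1 leaves); pivot element 2.
Divide row 1 by 2; eliminate column x_3 from the other rows.
obj-row update in column s_3: 4 − (-3)·0 = 4.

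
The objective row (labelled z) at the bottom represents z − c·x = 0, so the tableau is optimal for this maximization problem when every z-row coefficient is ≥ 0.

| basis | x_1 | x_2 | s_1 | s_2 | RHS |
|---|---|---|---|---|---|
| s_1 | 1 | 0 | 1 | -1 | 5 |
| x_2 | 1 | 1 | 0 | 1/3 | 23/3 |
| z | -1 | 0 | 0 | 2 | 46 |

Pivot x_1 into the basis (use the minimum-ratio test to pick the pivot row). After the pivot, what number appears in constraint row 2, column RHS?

Ratio test on column x_1 — row 1: 5/1 = 5; row 2: (23/3)/1 = 23/3. Minimum is 5 at row 1 (s_1 leaves); pivot element 1.
Divide row 1 by 1; eliminate column x_1 from the other rows.
Row 2 update in column RHS: 23/3 − 1·5 = 8/3.

8/3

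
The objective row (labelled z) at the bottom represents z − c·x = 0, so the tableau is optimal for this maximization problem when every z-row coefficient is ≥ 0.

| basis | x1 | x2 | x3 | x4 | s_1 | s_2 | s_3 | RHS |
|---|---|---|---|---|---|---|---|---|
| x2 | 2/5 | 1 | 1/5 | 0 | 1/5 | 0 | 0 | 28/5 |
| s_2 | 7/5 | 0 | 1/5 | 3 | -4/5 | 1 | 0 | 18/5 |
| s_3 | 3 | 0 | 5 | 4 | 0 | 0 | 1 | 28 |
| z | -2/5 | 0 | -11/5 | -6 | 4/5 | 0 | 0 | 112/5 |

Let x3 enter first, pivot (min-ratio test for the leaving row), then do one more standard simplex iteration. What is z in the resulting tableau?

Ratio test on column x3 — row 1: (28/5)/(1/5) = 28; row 2: (18/5)/(1/5) = 18; row 3: 28/5 = 28/5. Minimum is 28/5 at row 3 (s_3 leaves); pivot element 5.
Pivot on row 3; the z-row RHS becomes 112/5 − (-11/5)·(28/5) = 868/25.
Next entering variable (most negative z-row entry -106/25): x4.
Ratio test on column x4 — row 1: entry -4/25 ≤ 0; row 2: (62/25)/(71/25) = 62/71; row 3: (28/5)/(4/5) = 7. Minimum is 62/71 at row 2 (s_2 leaves); pivot element 71/25.
After the second pivot the z-row RHS is 868/25 − (-106/25)·(62/71) = 2728/71.

2728/71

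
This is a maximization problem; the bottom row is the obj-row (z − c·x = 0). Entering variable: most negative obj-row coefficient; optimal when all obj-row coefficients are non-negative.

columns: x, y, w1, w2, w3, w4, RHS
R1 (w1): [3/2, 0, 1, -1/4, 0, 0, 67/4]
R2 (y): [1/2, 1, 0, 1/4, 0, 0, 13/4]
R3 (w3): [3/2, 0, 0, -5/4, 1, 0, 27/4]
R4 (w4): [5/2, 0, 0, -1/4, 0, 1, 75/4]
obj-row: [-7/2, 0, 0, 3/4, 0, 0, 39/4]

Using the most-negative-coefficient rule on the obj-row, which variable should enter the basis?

x

Negative obj-row entries: x: -7/2.
The most negative is -7/2 in column x, so x enters.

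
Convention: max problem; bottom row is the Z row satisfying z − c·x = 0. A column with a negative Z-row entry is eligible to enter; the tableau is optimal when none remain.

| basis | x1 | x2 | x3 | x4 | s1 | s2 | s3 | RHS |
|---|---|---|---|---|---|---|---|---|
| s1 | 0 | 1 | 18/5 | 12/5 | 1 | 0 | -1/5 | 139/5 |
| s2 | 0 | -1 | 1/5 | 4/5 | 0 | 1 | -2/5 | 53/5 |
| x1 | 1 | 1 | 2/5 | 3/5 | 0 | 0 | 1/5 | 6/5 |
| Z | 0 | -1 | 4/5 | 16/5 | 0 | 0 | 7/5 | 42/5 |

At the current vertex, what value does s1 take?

s1 is basic (row 1); its value is the RHS of that row, 139/5.

139/5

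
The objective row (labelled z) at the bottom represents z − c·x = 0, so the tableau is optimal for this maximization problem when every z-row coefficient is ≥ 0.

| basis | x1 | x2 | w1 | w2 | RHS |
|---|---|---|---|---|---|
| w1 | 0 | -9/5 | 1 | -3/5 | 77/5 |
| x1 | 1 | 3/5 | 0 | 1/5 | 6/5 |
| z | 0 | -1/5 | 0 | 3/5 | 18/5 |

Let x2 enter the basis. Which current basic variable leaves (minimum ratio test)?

Column x2 entries and ratios — w1: -9/5 ≤ 0, skip; x1: (6/5)/(3/5) = 2.
Smallest ratio is 2 in the row of x1, so x1 leaves.

x1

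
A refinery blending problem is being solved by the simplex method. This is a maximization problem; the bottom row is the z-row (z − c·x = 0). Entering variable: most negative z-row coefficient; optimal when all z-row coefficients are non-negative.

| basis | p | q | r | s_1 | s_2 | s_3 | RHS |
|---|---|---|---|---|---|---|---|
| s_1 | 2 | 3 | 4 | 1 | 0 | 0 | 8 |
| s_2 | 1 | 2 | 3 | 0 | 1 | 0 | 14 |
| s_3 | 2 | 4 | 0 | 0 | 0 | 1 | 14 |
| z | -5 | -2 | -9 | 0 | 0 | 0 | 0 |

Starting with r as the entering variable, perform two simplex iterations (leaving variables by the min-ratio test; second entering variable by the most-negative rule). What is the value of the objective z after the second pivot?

Ratio test on column r — row 1: 8/4 = 2; row 2: 14/3 = 14/3; row 3: entry 0 ≤ 0. Minimum is 2 at row 1 (s_1 leaves); pivot element 4.
Pivot on row 1; the z-row RHS becomes 0 − (-9)·2 = 18.
Next entering variable (most negative z-row entry -1/2): p.
Ratio test on column p — row 1: 2/(1/2) = 4; row 2: entry -1/2 ≤ 0; row 3: 14/2 = 7. Minimum is 4 at row 1 (r leaves); pivot element 1/2.
After the second pivot the z-row RHS is 18 − (-1/2)·4 = 20.

20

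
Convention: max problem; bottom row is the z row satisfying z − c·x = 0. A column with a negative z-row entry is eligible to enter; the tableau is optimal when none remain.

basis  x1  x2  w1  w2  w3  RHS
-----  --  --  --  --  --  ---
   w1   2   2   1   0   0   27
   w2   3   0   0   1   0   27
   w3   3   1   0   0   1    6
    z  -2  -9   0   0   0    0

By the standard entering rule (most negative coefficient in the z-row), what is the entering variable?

x2

Negative z-row entries: x1: -2, x2: -9.
The most negative is -9 in column x2, so x2 enters.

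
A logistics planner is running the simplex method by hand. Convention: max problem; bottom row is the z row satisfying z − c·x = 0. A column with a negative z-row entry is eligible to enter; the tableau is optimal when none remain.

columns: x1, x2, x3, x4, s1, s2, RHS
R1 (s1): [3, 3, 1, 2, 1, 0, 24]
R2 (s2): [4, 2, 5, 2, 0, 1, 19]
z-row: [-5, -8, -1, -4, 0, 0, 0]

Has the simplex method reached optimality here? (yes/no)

The z-row has a negative entry -8 in column x2, so it is not optimal.

no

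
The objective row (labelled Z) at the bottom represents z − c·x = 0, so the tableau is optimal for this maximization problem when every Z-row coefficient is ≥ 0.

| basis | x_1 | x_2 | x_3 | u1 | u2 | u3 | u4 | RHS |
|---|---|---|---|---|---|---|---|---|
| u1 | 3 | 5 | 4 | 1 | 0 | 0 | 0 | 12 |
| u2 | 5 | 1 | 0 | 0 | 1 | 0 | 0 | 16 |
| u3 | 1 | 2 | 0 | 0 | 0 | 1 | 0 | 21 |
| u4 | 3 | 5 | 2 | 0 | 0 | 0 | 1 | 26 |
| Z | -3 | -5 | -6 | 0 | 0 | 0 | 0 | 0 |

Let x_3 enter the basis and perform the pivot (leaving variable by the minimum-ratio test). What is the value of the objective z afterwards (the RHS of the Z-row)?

Ratio test on column x_3 — row 1: 12/4 = 3; row 2: entry 0 ≤ 0; row 3: entry 0 ≤ 0; row 4: 26/2 = 13. Minimum is 3 at row 1 (u1 leaves); pivot element 4.
Pivot on row 1; the Z-row RHS becomes 0 − (-6)·3 = 18.

18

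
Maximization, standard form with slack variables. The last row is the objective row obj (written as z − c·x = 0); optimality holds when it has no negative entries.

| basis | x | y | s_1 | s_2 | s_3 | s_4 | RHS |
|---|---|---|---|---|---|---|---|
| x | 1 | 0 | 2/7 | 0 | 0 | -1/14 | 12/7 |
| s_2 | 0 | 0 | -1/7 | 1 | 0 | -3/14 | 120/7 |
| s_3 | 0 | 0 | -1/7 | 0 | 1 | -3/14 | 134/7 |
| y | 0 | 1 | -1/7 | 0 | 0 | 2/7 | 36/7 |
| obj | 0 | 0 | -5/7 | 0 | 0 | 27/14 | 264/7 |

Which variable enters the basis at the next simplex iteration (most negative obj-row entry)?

s_1

Negative obj-row entries: s_1: -5/7.
The most negative is -5/7 in column s_1, so s_1 enters.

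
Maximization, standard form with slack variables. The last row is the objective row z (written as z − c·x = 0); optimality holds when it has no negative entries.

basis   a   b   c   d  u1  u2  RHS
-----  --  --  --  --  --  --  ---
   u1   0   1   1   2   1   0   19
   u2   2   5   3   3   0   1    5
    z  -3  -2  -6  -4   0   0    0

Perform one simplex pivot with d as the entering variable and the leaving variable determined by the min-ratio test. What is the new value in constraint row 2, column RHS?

Ratio test on column d — row 1: 19/2 = 19/2; row 2: 5/3 = 5/3. Minimum is 5/3 at row 2 (u2 leaves); pivot element 3.
Divide row 2 by 3; eliminate column d from the other rows.
In the new row 2, the RHS entry is the old entry divided by the pivot: 5/3 = 5/3.

5/3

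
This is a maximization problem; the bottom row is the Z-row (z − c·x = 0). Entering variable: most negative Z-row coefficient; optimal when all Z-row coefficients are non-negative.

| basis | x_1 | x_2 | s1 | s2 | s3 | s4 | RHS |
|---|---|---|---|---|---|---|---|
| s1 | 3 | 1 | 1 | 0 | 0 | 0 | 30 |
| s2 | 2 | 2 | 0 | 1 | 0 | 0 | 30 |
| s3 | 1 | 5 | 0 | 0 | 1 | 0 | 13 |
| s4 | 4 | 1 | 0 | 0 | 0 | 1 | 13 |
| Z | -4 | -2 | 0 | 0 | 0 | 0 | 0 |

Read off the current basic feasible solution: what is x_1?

0

x_1 is not in the basis, so in the current basic feasible solution x_1 = 0.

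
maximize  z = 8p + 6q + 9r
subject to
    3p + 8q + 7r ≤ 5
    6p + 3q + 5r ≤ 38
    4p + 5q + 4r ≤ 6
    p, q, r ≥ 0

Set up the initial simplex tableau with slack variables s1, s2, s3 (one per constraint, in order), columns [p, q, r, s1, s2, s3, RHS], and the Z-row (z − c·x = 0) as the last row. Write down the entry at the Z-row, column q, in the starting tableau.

-6

The Z-row carries the negated objective coefficients: the q entry is -6.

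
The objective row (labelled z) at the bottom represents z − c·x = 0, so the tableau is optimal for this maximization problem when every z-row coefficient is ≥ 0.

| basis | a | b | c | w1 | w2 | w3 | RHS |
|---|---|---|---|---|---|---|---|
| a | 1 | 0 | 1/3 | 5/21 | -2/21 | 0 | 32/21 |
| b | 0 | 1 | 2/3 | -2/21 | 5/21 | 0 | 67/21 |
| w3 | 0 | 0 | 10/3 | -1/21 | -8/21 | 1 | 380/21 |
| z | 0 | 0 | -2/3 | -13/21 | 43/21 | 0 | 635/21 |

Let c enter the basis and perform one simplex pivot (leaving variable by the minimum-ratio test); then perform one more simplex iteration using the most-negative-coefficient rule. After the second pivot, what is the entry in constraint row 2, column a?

2/5

Ratio test on column c — row 1: (32/21)/(1/3) = 32/7; row 2: (67/21)/(2/3) = 67/14; row 3: (380/21)/(10/3) = 38/7. Minimum is 32/7 at row 1 (a leaves); pivot element 1/3.
Divide row 1 by 1/3; eliminate column c from the other rows.
Second iteration: most negative z-row entry is -1/7 in column w1, so w1 enters.
Ratio test on column w1 — row 1: (32/7)/(5/7) = 32/5; row 2: entry -4/7 ≤ 0; row 3: entry -17/7 ≤ 0. Minimum is 32/5 at row 1 (c leaves); pivot element 5/7.
Divide row 1 by 5/7; eliminate column w1 from the other rows.
After both pivots, the entry at constraint row 2, column a is 2/5.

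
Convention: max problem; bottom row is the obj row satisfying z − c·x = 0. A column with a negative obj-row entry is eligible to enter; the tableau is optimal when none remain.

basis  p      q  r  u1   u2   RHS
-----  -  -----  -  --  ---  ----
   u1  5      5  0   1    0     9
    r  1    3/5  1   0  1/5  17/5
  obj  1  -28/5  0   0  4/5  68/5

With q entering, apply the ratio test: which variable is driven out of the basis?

u1

Column q entries and ratios — u1: 9/5 = 9/5; r: (17/5)/(3/5) = 17/3.
Smallest ratio is 9/5 in the row of u1, so u1 leaves.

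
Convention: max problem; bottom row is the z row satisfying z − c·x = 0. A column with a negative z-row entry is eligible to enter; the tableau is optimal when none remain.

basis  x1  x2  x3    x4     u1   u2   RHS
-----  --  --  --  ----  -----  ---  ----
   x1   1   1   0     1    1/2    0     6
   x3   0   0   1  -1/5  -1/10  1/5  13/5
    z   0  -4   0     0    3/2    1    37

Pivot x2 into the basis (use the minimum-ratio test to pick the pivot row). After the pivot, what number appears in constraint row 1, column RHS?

6

Ratio test on column x2 — row 1: 6/1 = 6; row 2: entry 0 ≤ 0. Minimum is 6 at row 1 (x1 leaves); pivot element 1.
Divide row 1 by 1; eliminate column x2 from the other rows.
In the new row 1, the RHS entry is the old entry divided by the pivot: 6/1 = 6.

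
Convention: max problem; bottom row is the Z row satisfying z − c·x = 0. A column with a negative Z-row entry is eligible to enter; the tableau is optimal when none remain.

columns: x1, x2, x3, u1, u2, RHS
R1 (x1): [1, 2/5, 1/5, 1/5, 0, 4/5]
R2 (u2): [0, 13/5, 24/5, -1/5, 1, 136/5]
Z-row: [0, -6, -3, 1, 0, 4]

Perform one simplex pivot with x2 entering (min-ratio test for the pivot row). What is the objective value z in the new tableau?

Ratio test on column x2 — row 1: (4/5)/(2/5) = 2; row 2: (136/5)/(13/5) = 136/13. Minimum is 2 at row 1 (x1 leaves); pivot element 2/5.
Pivot on row 1; the Z-row RHS becomes 4 − (-6)·2 = 16.

16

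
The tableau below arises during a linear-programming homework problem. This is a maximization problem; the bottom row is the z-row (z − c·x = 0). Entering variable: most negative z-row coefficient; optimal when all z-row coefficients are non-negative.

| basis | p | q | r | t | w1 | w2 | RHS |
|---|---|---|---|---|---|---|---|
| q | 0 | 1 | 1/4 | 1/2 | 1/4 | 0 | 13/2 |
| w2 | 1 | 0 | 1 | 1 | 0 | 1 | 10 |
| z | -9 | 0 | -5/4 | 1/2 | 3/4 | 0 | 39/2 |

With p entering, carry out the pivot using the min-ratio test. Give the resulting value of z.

219/2

Ratio test on column p — row 1: entry 0 ≤ 0; row 2: 10/1 = 10. Minimum is 10 at row 2 (w2 leaves); pivot element 1.
Pivot on row 2; the z-row RHS becomes 39/2 − (-9)·10 = 219/2.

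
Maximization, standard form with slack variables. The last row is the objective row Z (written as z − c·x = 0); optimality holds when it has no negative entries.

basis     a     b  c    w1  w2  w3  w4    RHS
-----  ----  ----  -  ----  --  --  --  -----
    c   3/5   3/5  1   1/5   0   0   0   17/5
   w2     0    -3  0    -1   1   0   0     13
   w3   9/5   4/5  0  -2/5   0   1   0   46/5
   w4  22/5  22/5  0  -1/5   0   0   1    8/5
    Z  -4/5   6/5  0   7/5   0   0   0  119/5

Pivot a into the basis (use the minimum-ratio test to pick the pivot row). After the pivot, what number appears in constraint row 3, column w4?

-9/22

Ratio test on column a — row 1: (17/5)/(3/5) = 17/3; row 2: entry 0 ≤ 0; row 3: (46/5)/(9/5) = 46/9; row 4: (8/5)/(22/5) = 4/11. Minimum is 4/11 at row 4 (w4 leaves); pivot element 22/5.
Divide row 4 by 22/5; eliminate column a from the other rows.
Row 3 update in column w4: 0 − (9/5)·(5/22) = -9/22.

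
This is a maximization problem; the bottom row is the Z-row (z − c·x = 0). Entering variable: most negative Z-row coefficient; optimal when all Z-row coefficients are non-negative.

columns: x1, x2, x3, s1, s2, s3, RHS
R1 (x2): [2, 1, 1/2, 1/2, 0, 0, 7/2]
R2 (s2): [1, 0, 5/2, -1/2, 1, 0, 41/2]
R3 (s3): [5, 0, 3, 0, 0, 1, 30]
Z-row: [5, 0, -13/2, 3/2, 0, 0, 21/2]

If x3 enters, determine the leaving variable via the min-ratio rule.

x2

Column x3 entries and ratios — x2: (7/2)/(1/2) = 7; s2: (41/2)/(5/2) = 41/5; s3: 30/3 = 10.
Smallest ratio is 7 in the row of x2, so x2 leaves.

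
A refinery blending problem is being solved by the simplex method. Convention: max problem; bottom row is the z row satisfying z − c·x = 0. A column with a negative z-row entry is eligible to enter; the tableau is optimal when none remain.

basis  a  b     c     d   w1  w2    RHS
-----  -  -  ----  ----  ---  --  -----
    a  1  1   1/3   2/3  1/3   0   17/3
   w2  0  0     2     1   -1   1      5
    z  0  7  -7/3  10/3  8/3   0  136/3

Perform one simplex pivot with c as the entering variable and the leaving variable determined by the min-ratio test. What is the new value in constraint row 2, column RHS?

Ratio test on column c — row 1: (17/3)/(1/3) = 17; row 2: 5/2 = 5/2. Minimum is 5/2 at row 2 (w2 leaves); pivot element 2.
Divide row 2 by 2; eliminate column c from the other rows.
In the new row 2, the RHS entry is the old entry divided by the pivot: 5/2 = 5/2.

5/2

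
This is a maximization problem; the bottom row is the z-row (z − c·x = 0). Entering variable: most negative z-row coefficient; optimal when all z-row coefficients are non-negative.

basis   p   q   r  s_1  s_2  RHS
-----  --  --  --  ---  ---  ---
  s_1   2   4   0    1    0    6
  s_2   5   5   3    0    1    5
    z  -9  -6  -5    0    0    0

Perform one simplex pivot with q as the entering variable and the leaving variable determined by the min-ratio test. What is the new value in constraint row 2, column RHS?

1

Ratio test on column q — row 1: 6/4 = 3/2; row 2: 5/5 = 1. Minimum is 1 at row 2 (s_2 leaves); pivot element 5.
Divide row 2 by 5; eliminate column q from the other rows.
In the new row 2, the RHS entry is the old entry divided by the pivot: 5/5 = 1.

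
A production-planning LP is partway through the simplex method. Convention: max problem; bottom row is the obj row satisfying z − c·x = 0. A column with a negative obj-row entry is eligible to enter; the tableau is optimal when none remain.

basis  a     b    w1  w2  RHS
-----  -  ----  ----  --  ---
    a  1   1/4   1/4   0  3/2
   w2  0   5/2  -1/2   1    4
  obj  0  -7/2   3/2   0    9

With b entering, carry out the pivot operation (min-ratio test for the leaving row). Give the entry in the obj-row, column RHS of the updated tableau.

73/5

Ratio test on column b — row 1: (3/2)/(1/4) = 6; row 2: 4/(5/2) = 8/5. Minimum is 8/5 at row 2 (w2 leaves); pivot element 5/2.
Divide row 2 by 5/2; eliminate column b from the other rows.
obj-row update in column RHS: 9 − (-7/2)·(8/5) = 73/5.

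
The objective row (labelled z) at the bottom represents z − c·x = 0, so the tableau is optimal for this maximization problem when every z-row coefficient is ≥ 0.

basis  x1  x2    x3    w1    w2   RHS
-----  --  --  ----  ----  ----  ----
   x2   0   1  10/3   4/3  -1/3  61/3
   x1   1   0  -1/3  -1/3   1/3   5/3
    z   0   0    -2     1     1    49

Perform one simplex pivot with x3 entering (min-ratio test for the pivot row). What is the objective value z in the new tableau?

306/5

Ratio test on column x3 — row 1: (61/3)/(10/3) = 61/10; row 2: entry -1/3 ≤ 0. Minimum is 61/10 at row 1 (x2 leaves); pivot element 10/3.
Pivot on row 1; the z-row RHS becomes 49 − (-2)·(61/10) = 306/5.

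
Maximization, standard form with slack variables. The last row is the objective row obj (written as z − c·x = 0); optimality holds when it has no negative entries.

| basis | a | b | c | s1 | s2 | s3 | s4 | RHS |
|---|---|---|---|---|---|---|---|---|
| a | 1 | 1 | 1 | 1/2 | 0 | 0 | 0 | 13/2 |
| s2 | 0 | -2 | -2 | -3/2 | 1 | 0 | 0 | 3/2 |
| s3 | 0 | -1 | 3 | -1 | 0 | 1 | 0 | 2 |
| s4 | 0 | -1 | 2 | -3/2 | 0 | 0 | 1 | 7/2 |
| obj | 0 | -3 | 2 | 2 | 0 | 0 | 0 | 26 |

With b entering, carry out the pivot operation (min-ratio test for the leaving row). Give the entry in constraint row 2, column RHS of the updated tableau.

Ratio test on column b — row 1: (13/2)/1 = 13/2; row 2: entry -2 ≤ 0; row 3: entry -1 ≤ 0; row 4: entry -1 ≤ 0. Minimum is 13/2 at row 1 (a leaves); pivot element 1.
Divide row 1 by 1; eliminate column b from the other rows.
Row 2 update in column RHS: 3/2 − (-2)·(13/2) = 29/2.

29/2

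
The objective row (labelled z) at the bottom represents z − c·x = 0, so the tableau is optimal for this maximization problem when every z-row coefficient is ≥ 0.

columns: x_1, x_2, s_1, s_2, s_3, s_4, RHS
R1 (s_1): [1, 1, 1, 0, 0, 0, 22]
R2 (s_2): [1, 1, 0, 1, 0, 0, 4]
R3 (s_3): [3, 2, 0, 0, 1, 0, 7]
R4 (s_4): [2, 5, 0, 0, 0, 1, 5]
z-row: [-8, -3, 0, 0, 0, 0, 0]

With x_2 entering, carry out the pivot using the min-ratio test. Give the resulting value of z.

Ratio test on column x_2 — row 1: 22/1 = 22; row 2: 4/1 = 4; row 3: 7/2 = 7/2; row 4: 5/5 = 1. Minimum is 1 at row 4 (s_4 leaves); pivot element 5.
Pivot on row 4; the z-row RHS becomes 0 − (-3)·1 = 3.

3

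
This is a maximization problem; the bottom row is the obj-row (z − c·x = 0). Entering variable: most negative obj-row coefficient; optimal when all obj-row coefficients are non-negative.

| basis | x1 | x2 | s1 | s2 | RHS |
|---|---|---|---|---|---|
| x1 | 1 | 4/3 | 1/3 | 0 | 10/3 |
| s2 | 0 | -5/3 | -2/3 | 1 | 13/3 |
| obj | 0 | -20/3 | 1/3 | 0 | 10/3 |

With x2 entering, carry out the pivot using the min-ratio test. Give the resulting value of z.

20

Ratio test on column x2 — row 1: (10/3)/(4/3) = 5/2; row 2: entry -5/3 ≤ 0. Minimum is 5/2 at row 1 (x1 leaves); pivot element 4/3.
Pivot on row 1; the obj-row RHS becomes 10/3 − (-20/3)·(5/2) = 20.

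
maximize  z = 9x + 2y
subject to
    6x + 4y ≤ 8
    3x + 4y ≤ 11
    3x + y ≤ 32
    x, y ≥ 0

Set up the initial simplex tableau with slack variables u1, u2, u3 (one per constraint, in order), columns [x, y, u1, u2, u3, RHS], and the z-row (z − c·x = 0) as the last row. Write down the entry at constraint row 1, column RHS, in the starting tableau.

8

The RHS of constraint 1 is b_1 = 8.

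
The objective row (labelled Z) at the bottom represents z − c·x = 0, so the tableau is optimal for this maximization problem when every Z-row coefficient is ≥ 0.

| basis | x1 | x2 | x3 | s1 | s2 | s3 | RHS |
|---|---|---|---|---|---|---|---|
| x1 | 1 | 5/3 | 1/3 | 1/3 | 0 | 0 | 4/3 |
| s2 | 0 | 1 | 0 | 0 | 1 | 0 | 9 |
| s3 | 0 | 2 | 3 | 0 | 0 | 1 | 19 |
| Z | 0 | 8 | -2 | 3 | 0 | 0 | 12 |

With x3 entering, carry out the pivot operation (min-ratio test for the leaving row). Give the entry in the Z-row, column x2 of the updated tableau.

18

Ratio test on column x3 — row 1: (4/3)/(1/3) = 4; row 2: entry 0 ≤ 0; row 3: 19/3 = 19/3. Minimum is 4 at row 1 (x1 leaves); pivot element 1/3.
Divide row 1 by 1/3; eliminate column x3 from the other rows.
Z-row update in column x2: 8 − (-2)·5 = 18.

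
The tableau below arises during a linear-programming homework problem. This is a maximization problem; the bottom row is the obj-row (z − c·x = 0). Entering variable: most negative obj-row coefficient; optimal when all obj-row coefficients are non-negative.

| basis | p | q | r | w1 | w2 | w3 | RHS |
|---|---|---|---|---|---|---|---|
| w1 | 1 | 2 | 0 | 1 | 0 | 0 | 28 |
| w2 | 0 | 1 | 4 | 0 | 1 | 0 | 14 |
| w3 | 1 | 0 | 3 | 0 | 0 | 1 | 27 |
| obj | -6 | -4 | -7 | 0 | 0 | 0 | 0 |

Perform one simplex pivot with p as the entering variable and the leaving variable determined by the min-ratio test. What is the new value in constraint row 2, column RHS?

Ratio test on column p — row 1: 28/1 = 28; row 2: entry 0 ≤ 0; row 3: 27/1 = 27. Minimum is 27 at row 3 (w3 leaves); pivot element 1.
Divide row 3 by 1; eliminate column p from the other rows.
Row 2 update in column RHS: 14 − 0·27 = 14.

14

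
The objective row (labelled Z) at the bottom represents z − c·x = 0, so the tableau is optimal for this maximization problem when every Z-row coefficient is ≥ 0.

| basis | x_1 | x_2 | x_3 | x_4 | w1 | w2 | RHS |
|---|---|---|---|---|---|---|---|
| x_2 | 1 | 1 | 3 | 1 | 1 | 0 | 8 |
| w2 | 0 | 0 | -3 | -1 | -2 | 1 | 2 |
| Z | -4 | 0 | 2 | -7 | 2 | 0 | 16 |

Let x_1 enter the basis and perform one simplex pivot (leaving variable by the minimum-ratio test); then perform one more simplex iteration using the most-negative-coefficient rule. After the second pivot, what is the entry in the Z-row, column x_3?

Ratio test on column x_1 — row 1: 8/1 = 8; row 2: entry 0 ≤ 0. Minimum is 8 at row 1 (x_2 leaves); pivot element 1.
Divide row 1 by 1; eliminate column x_1 from the other rows.
Second iteration: most negative Z-row entry is -3 in column x_4, so x_4 enters.
Ratio test on column x_4 — row 1: 8/1 = 8; row 2: entry -1 ≤ 0. Minimum is 8 at row 1 (x_1 leaves); pivot element 1.
Divide row 1 by 1; eliminate column x_4 from the other rows.
After both pivots, the entry at the Z-row, column x_3 is 23.

23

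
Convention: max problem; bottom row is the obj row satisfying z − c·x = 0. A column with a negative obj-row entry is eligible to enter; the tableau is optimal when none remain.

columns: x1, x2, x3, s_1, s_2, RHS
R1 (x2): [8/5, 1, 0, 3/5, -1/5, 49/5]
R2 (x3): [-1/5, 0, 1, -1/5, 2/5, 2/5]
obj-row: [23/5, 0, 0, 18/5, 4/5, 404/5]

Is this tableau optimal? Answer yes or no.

Every obj-row coefficient is ≥ 0, so the tableau is optimal.

yes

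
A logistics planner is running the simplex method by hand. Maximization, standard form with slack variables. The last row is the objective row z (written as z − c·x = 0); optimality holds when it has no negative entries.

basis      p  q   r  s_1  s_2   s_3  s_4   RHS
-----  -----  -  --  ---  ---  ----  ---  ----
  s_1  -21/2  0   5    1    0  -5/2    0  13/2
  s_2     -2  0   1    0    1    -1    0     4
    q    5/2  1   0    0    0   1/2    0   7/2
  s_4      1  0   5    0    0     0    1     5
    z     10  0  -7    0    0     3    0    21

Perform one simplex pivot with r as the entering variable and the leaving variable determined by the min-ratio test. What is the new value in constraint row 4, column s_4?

Ratio test on column r — row 1: (13/2)/5 = 13/10; row 2: 4/1 = 4; row 3: entry 0 ≤ 0; row 4: 5/5 = 1. Minimum is 1 at row 4 (s_4 leaves); pivot element 5.
Divide row 4 by 5; eliminate column r from the other rows.
In the new row 4, the s_4 entry is the old entry divided by the pivot: 1/5 = 1/5.

1/5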